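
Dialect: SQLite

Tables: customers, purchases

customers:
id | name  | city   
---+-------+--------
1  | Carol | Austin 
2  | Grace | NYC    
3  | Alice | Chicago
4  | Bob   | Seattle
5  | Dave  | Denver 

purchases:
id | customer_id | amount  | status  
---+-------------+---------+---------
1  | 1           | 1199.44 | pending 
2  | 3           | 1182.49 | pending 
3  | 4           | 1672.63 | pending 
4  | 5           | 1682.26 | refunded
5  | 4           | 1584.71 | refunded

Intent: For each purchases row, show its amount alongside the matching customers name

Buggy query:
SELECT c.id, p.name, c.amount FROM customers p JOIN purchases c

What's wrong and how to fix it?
Bug: Missing join condition: each purchases row is matched to all customers rows instead of just its own

Fix: Add ON c.customer_id = p.id to the JOIN

Corrected query:
SELECT c.id, p.name, c.amount FROM customers p JOIN purchases c ON c.customer_id = p.id

Result:
id | name  | amount 
---+-------+--------
1  | Carol | 1199.44
2  | Alice | 1182.49
3  | Bob   | 1672.63
4  | Dave  | 1682.26
5  | Bob   | 1584.71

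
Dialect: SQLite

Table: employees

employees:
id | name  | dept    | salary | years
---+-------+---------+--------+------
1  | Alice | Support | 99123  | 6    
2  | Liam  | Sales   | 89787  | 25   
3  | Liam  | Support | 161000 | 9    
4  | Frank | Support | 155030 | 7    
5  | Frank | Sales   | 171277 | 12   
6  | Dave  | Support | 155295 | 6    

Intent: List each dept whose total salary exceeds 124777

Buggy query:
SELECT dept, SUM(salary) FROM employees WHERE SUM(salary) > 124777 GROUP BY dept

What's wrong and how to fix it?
Bug: Aggregate functions cannot appear in a WHERE clause

Fix: Use HAVING (which filters groups after aggregation) instead of WHERE

Corrected query:
SELECT dept, SUM(salary) FROM employees GROUP BY dept HAVING SUM(salary) > 124777

Result:
dept    | SUM(salary)
--------+------------
Sales   | 261064     
Support | 570448     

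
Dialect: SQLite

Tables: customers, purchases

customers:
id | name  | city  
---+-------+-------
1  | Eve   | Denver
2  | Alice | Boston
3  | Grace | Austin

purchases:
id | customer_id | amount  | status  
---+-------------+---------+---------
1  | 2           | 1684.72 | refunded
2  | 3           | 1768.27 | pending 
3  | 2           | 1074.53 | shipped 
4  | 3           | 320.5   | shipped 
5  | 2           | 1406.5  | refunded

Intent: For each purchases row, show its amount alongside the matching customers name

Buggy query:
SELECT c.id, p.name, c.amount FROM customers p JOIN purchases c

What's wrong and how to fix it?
Bug: Missing join condition: each purchases row is matched to all customers rows instead of just its own

Fix: Specify the join condition linking the foreign key to the parent id

Corrected query:
SELECT c.id, p.name, c.amount FROM customers p JOIN purchases c ON c.customer_id = p.id

Result:
id | name  | amount 
---+-------+--------
1  | Alice | 1684.72
2  | Grace | 1768.27
3  | Alice | 1074.53
4  | Grace | 320.5  
5  | Alice | 1406.5 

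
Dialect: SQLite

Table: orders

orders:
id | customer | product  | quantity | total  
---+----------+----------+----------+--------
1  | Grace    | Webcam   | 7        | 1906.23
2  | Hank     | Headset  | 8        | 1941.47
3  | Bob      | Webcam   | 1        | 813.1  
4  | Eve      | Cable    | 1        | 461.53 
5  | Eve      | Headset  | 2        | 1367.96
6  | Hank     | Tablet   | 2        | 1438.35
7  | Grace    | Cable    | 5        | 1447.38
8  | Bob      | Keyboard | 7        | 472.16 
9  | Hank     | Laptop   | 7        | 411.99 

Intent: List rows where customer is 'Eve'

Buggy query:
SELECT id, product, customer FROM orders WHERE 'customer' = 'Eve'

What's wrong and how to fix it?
Bug: Single quotes denote string literals in SQL; the column name is being compared as a constant string

Fix: Remove the quotes around the column name (or use double quotes for an identifier)

Corrected query:
SELECT id, product, customer FROM orders WHERE customer = 'Eve'

Result:
id | product | customer
---+---------+---------
4  | Cable   | Eve     
5  | Headset | Eve     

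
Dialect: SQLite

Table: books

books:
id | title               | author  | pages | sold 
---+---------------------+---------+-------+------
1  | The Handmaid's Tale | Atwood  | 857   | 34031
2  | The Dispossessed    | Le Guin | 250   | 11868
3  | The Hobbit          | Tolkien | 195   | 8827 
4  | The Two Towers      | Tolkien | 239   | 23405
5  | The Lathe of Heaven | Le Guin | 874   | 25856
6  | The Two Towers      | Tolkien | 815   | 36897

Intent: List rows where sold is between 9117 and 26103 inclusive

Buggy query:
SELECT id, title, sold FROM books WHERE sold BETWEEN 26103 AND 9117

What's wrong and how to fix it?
Bug: BETWEEN expects the lower bound first; with 26103 AND 9117 the range is empty

Fix: Swap the bounds so the smaller value comes first

Corrected query:
SELECT id, title, sold FROM books WHERE sold BETWEEN 9117 AND 26103

Result:
id | title               | sold 
---+---------------------+------
2  | The Dispossessed    | 11868
4  | The Two Towers      | 23405
5  | The Lathe of Heaven | 25856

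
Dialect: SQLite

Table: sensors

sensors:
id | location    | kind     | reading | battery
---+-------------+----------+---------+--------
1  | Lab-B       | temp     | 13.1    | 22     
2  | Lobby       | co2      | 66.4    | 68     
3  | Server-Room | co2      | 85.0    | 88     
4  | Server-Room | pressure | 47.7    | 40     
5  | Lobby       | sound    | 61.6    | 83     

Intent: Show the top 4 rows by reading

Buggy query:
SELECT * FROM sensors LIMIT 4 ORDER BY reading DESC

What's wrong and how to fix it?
Bug: ORDER BY cannot follow LIMIT; LIMIT is the final clause

Fix: Swap the clauses: ORDER BY first, then LIMIT

Corrected query:
SELECT * FROM sensors ORDER BY reading DESC LIMIT 4

Result:
id | location    | kind     | reading | battery
---+-------------+----------+---------+--------
3  | Server-Room | co2      | 85      | 88     
2  | Lobby       | co2      | 66.4    | 68     
5  | Lobby       | sound    | 61.6    | 83     
4  | Server-Room | pressure | 47.7    | 40     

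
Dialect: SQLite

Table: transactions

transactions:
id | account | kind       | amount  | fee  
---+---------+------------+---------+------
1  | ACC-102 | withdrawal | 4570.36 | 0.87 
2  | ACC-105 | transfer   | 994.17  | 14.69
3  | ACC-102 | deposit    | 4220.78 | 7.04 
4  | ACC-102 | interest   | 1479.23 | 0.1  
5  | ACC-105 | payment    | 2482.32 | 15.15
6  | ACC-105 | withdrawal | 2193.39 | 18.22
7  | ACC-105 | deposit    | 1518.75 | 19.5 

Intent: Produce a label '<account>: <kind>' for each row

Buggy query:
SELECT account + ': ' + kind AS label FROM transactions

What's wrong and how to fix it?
Bug: '+' is numeric addition; on text columns SQLite converts them to 0 instead of concatenating

Fix: Replace + with || to concatenate text

Corrected query:
SELECT account || ': ' || kind AS label FROM transactions

Result:
label              
-------------------
ACC-102: withdrawal
ACC-105: transfer  
ACC-102: deposit   
ACC-102: interest  
ACC-105: payment   
ACC-105: withdrawal
ACC-105: deposit   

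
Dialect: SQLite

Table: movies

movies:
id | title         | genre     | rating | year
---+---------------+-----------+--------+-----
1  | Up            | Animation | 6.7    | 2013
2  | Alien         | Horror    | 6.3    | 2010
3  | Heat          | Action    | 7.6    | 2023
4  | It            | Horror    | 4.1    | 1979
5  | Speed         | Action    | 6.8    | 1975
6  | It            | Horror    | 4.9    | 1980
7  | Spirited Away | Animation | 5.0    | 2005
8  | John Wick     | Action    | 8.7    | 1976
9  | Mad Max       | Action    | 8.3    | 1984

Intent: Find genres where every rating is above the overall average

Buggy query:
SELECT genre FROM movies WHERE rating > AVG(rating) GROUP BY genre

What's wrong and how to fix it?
Bug: WHERE evaluates per row before aggregation, so AVG() is unavailable

Fix: Use a subquery for AVG and a HAVING MIN(...) filter so the condition holds for every row in the group

Corrected query:
SELECT genre FROM movies GROUP BY genre HAVING MIN(rating) > (SELECT AVG(rating) FROM movies)

Result:
genre 
------
Action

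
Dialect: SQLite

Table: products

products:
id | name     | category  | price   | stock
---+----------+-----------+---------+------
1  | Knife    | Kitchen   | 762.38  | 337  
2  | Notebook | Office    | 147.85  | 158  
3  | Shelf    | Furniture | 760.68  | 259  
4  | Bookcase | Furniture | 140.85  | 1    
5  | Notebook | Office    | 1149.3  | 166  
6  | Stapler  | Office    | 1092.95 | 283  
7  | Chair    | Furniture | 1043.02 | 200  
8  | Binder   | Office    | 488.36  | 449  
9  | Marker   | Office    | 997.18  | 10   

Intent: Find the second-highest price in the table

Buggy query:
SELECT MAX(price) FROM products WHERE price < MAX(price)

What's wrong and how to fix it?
Bug: MAX(price) on the right of the comparison is an aggregate-in-WHERE error

Fix: Compute the overall MAX in a subquery, then take MAX of rows below it

Corrected query:
SELECT MAX(price) FROM products WHERE price < (SELECT MAX(price) FROM products)

Result:
MAX(price)
----------
1092.95   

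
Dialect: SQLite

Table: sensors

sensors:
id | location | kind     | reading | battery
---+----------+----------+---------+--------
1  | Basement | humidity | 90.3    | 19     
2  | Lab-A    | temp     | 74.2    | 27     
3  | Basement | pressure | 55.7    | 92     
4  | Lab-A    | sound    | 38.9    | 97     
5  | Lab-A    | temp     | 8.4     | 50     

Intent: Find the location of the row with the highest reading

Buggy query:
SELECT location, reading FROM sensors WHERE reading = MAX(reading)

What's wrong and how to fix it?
Bug: WHERE is evaluated per row; an aggregate over the whole table isn't defined there

Fix: Use a subquery: WHERE reading = (SELECT MAX(reading) FROM sensors)

Corrected query:
SELECT location, reading FROM sensors WHERE reading = (SELECT MAX(reading) FROM sensors)

Result:
location | reading
---------+--------
Basement | 90.3   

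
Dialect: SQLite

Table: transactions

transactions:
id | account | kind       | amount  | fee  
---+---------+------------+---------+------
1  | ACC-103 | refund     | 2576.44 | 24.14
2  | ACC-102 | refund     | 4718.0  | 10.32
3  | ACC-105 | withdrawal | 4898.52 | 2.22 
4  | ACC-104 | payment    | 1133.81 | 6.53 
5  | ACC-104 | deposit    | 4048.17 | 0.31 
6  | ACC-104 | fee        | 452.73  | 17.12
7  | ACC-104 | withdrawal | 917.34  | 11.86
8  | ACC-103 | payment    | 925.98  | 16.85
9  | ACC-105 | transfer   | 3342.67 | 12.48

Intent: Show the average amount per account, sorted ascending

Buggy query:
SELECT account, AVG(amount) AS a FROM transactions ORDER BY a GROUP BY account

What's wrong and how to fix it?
Bug: GROUP BY must precede ORDER BY

Fix: Reorder: SELECT … FROM … GROUP BY … ORDER BY …

Corrected query:
SELECT account, AVG(amount) AS a FROM transactions GROUP BY account ORDER BY a

Result:
account | a        
--------+----------
ACC-104 | 1638.0125
ACC-103 | 1751.21  
ACC-105 | 4120.595 
ACC-102 | 4718     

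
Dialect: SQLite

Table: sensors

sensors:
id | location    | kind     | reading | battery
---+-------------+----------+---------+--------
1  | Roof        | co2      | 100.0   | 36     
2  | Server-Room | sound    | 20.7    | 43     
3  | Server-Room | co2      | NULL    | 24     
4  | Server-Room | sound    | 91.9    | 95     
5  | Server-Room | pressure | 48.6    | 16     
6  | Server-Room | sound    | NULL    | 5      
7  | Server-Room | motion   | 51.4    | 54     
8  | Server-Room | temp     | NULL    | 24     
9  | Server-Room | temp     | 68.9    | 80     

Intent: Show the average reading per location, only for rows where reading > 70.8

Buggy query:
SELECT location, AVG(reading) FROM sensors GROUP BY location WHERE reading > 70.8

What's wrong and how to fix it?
Bug: WHERE cannot follow GROUP BY

Fix: Move the WHERE clause before GROUP BY

Corrected query:
SELECT location, AVG(reading) FROM sensors WHERE reading > 70.8 GROUP BY location

Result:
location    | AVG(reading)
------------+-------------
Roof        | 100         
Server-Room | 91.9        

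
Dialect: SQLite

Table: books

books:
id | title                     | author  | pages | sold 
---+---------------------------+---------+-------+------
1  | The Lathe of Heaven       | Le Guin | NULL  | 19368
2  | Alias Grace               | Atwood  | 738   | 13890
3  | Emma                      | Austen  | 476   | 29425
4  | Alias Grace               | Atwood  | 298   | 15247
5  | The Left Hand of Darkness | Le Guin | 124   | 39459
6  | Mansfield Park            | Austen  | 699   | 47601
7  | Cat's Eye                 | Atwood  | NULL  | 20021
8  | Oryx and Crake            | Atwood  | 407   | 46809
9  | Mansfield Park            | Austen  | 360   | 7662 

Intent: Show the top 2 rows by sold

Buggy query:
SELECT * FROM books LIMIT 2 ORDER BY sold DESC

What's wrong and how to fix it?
Bug: LIMIT must come after ORDER BY

Fix: Sort with ORDER BY, then apply LIMIT

Corrected query:
SELECT * FROM books ORDER BY sold DESC LIMIT 2

Result:
id | title          | author | pages | sold 
---+----------------+--------+-------+------
6  | Mansfield Park | Austen | 699   | 47601
8  | Oryx and Crake | Atwood | 407   | 46809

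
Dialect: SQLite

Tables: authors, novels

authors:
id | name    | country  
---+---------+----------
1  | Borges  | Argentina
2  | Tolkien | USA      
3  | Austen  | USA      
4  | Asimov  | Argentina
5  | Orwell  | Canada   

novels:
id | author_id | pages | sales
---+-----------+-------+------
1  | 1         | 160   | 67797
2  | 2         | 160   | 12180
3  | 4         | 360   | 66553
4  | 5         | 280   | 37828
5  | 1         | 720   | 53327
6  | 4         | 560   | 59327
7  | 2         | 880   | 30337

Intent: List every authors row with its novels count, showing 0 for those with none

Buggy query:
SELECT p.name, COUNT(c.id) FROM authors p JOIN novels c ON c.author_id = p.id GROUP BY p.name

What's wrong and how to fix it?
Bug: INNER JOIN drops authors rows that have no matching novels rows

Fix: Switch to LEFT JOIN to retain unmatched parent rows

Corrected query:
SELECT p.name, COUNT(c.id) FROM authors p LEFT JOIN novels c ON c.author_id = p.id GROUP BY p.name

Result:
name    | COUNT(c.id)
--------+------------
Asimov  | 2          
Austen  | 0          
Borges  | 2          
Orwell  | 1          
Tolkien | 2          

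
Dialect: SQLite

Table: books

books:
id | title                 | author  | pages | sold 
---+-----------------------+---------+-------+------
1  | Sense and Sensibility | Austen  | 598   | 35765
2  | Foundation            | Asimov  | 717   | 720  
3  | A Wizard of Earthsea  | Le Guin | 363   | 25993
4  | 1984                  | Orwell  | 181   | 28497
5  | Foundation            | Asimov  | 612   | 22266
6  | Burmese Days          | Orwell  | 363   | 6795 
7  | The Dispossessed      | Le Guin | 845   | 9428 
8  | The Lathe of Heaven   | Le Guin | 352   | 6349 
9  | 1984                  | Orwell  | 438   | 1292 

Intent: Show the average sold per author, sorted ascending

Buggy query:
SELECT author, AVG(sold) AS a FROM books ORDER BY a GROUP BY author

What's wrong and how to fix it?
Bug: GROUP BY must precede ORDER BY

Fix: Move ORDER BY to the end, after GROUP BY

Corrected query:
SELECT author, AVG(sold) AS a FROM books GROUP BY author ORDER BY a

Result:
author  | a           
--------+-------------
Asimov  | 11493       
Orwell  | 12194.666667
Le Guin | 13923.333333
Austen  | 35765       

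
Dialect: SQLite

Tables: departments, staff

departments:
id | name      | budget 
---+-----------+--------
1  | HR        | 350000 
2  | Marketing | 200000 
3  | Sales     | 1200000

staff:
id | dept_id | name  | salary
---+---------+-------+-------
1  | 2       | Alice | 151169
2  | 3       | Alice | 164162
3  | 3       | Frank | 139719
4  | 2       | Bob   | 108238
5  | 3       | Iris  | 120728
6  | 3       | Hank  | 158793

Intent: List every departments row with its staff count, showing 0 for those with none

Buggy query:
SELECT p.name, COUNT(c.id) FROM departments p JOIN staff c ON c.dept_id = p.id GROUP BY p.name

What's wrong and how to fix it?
Bug: INNER JOIN drops departments rows that have no matching staff rows

Fix: Switch to LEFT JOIN to retain unmatched parent rows

Corrected query:
SELECT p.name, COUNT(c.id) FROM departments p LEFT JOIN staff c ON c.dept_id = p.id GROUP BY p.name

Result:
name      | COUNT(c.id)
----------+------------
HR        | 0          
Marketing | 2          
Sales     | 4          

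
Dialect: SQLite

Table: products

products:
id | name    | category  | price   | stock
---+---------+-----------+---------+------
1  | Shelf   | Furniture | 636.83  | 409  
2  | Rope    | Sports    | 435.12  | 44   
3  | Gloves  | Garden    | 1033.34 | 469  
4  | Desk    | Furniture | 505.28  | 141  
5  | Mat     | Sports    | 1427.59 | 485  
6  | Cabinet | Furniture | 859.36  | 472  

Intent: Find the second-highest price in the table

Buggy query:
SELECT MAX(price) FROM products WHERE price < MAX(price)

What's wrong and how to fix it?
Bug: MAX(price) on the right of the comparison is an aggregate-in-WHERE error

Fix: Put the inner MAX in a scalar subquery

Corrected query:
SELECT MAX(price) FROM products WHERE price < (SELECT MAX(price) FROM products)

Result:
MAX(price)
----------
1033.34   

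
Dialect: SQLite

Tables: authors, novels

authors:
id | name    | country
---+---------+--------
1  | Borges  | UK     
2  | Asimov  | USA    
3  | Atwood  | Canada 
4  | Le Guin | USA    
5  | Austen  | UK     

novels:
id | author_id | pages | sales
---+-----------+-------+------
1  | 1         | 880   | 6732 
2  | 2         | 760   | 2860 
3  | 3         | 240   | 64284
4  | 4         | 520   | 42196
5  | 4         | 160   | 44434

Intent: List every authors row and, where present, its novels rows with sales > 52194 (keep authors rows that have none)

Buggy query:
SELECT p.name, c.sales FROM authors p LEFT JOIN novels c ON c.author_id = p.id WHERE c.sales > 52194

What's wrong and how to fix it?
Bug: Filtering c.sales in WHERE discards the NULL rows produced by LEFT JOIN, turning it into an inner join

Fix: Move the right-table condition into the ON clause so unmatched parents are kept

Corrected query:
SELECT p.name, c.sales FROM authors p LEFT JOIN novels c ON c.author_id = p.id AND c.sales > 52194

Result:
name    | sales
--------+------
Borges  | NULL 
Asimov  | NULL 
Atwood  | 64284
Le Guin | NULL 
Austen  | NULL 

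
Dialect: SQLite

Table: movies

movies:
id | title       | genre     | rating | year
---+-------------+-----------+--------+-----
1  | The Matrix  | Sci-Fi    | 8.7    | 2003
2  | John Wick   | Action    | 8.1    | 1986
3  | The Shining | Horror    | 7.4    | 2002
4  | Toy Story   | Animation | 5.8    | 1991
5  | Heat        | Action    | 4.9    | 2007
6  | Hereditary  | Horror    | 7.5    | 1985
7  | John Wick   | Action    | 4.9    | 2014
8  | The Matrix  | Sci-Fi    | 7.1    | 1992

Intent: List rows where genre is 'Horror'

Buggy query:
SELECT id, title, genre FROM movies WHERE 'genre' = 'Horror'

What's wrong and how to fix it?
Bug: 'genre' in single quotes is a string literal, not the column; the comparison is literal-vs-literal and never true

Fix: Remove the quotes around the column name (or use double quotes for an identifier)

Corrected query:
SELECT id, title, genre FROM movies WHERE genre = 'Horror'

Result:
id | title       | genre 
---+-------------+-------
3  | The Shining | Horror
6  | Hereditary  | Horror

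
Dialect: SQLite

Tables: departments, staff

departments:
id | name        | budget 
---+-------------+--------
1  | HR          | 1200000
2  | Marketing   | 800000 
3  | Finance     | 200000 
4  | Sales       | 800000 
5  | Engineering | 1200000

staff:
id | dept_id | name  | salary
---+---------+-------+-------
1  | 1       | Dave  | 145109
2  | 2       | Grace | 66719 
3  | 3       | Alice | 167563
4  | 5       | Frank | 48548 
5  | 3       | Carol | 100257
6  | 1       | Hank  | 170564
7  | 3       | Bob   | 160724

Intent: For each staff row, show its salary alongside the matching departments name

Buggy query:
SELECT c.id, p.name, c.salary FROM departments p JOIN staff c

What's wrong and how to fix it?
Bug: Missing join condition: each staff row is matched to all departments rows instead of just its own

Fix: Specify the join condition linking the foreign key to the parent id

Corrected query:
SELECT c.id, p.name, c.salary FROM departments p JOIN staff c ON c.dept_id = p.id

Result:
id | name        | salary
---+-------------+-------
1  | HR          | 145109
2  | Marketing   | 66719 
3  | Finance     | 167563
4  | Engineering | 48548 
5  | Finance     | 100257
6  | HR          | 170564
7  | Finance     | 160724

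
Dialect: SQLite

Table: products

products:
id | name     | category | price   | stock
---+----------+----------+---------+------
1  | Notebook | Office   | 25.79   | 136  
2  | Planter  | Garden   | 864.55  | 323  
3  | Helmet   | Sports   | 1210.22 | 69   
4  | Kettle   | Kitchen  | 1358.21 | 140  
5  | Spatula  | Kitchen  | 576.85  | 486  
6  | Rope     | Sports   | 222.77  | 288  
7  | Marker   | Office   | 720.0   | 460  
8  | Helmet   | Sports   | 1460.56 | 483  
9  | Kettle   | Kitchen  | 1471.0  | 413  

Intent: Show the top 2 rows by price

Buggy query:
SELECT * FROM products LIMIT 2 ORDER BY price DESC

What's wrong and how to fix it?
Bug: LIMIT must come after ORDER BY

Fix: Swap the clauses: ORDER BY first, then LIMIT

Corrected query:
SELECT * FROM products ORDER BY price DESC LIMIT 2

Result:
id | name   | category | price   | stock
---+--------+----------+---------+------
9  | Kettle | Kitchen  | 1471    | 413  
8  | Helmet | Sports   | 1460.56 | 483  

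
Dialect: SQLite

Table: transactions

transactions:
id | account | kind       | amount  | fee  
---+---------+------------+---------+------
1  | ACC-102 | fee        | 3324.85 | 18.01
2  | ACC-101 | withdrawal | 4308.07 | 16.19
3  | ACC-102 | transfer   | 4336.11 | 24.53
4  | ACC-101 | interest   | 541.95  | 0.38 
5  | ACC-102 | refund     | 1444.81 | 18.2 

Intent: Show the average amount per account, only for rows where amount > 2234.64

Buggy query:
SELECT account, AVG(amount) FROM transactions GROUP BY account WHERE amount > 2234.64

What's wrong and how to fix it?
Bug: WHERE cannot follow GROUP BY

Fix: Move the WHERE clause before GROUP BY

Corrected query:
SELECT account, AVG(amount) FROM transactions WHERE amount > 2234.64 GROUP BY account

Result:
account | AVG(amount)
--------+------------
ACC-101 | 4308.07    
ACC-102 | 3830.48    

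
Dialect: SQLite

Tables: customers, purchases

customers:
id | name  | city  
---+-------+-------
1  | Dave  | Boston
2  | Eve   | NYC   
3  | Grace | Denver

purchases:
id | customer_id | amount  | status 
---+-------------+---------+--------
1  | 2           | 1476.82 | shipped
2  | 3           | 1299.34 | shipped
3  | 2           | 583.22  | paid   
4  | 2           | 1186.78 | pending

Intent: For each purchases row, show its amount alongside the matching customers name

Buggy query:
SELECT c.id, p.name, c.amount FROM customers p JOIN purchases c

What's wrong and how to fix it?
Bug: JOIN with no ON clause produces a cartesian product; every purchases row pairs with every customers row

Fix: Specify the join condition linking the foreign key to the parent id

Corrected query:
SELECT c.id, p.name, c.amount FROM customers p JOIN purchases c ON c.customer_id = p.id

Result:
id | name  | amount 
---+-------+--------
1  | Eve   | 1476.82
2  | Grace | 1299.34
3  | Eve   | 583.22 
4  | Eve   | 1186.78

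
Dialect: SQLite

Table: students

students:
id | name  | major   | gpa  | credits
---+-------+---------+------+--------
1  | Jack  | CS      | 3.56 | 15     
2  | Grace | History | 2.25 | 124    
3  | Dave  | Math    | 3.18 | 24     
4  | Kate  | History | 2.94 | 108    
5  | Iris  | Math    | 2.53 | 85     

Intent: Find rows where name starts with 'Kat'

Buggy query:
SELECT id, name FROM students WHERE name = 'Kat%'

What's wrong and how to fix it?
Bug: Wildcards only work with LIKE; '=' treats '%' as a literal character

Fix: Use LIKE for wildcard pattern matching

Corrected query:
SELECT id, name FROM students WHERE name LIKE 'Kat%'

Result:
id | name
---+-----
4  | Kate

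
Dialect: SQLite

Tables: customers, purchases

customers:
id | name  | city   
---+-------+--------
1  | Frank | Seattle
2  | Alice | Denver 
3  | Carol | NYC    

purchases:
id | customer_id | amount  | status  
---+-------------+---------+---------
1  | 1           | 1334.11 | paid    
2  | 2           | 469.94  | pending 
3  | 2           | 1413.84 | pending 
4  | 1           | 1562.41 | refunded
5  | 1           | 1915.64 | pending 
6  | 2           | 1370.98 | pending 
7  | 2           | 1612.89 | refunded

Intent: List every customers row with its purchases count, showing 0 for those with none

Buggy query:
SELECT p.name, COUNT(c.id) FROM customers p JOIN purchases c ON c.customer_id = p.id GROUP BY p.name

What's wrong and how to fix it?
Bug: INNER JOIN drops customers rows that have no matching purchases rows

Fix: Use LEFT JOIN so parents without children still appear (COUNT(c.id) gives 0)

Corrected query:
SELECT p.name, COUNT(c.id) FROM customers p LEFT JOIN purchases c ON c.customer_id = p.id GROUP BY p.name

Result:
name  | COUNT(c.id)
------+------------
Alice | 4          
Carol | 0          
Frank | 3          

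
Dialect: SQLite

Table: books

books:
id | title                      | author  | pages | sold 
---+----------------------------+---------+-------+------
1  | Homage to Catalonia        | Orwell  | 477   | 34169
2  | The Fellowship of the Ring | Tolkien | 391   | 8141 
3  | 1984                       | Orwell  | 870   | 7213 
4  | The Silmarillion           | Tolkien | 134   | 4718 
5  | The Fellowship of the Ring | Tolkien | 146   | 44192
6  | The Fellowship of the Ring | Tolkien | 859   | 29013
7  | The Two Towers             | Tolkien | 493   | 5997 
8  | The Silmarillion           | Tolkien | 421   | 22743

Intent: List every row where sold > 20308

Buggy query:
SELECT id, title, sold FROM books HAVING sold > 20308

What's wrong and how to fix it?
Bug: This is a non-aggregate query (no GROUP BY, no aggregates), so in SQLite the HAVING clause is invalid here; a row-level condition belongs in WHERE

Fix: Use WHERE for row-level filtering

Corrected query:
SELECT id, title, sold FROM books WHERE sold > 20308

Result:
id | title                      | sold 
---+----------------------------+------
1  | Homage to Catalonia        | 34169
5  | The Fellowship of the Ring | 44192
6  | The Fellowship of the Ring | 29013
8  | The Silmarillion           | 22743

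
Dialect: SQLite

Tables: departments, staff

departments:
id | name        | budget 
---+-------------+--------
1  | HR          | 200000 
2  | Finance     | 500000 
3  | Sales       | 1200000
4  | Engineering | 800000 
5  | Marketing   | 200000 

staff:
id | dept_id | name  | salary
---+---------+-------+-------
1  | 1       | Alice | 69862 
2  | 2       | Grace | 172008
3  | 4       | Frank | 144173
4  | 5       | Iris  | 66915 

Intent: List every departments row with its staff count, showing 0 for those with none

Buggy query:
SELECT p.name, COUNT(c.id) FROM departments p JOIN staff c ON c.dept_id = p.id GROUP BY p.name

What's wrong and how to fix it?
Bug: An inner join excludes parents with zero children

Fix: Switch to LEFT JOIN to retain unmatched parent rows

Corrected query:
SELECT p.name, COUNT(c.id) FROM departments p LEFT JOIN staff c ON c.dept_id = p.id GROUP BY p.name

Result:
name        | COUNT(c.id)
------------+------------
Engineering | 1          
Finance     | 1          
HR          | 1          
Marketing   | 1          
Sales       | 0          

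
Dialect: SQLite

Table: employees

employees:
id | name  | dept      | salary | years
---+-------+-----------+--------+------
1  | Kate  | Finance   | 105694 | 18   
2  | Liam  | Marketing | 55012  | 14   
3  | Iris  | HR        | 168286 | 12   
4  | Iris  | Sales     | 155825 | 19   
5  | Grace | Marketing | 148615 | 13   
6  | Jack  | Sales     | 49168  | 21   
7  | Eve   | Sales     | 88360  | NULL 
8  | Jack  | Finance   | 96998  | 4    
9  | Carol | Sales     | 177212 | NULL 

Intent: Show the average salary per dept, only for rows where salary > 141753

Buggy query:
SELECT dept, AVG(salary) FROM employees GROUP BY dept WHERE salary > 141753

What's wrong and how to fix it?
Bug: Row-level WHERE must come before GROUP BY in the clause order

Fix: Move the WHERE clause before GROUP BY

Corrected query:
SELECT dept, AVG(salary) FROM employees WHERE salary > 141753 GROUP BY dept

Result:
dept      | AVG(salary)
----------+------------
HR        | 168286     
Marketing | 148615     
Sales     | 166518.5   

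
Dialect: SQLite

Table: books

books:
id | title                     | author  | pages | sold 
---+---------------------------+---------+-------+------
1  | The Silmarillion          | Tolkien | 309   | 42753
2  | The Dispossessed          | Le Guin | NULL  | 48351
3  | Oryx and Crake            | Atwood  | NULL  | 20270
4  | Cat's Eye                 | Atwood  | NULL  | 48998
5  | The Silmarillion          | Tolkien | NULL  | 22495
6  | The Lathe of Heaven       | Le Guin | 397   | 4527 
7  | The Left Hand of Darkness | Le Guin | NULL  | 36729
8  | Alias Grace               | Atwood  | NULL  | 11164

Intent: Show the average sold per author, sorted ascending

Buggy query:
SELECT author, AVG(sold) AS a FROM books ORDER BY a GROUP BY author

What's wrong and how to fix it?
Bug: ORDER BY appears before GROUP BY; SQL clause order requires GROUP BY first

Fix: Move ORDER BY to the end, after GROUP BY

Corrected query:
SELECT author, AVG(sold) AS a FROM books GROUP BY author ORDER BY a

Result:
author  | a           
--------+-------------
Atwood  | 26810.666667
Le Guin | 29869       
Tolkien | 32624       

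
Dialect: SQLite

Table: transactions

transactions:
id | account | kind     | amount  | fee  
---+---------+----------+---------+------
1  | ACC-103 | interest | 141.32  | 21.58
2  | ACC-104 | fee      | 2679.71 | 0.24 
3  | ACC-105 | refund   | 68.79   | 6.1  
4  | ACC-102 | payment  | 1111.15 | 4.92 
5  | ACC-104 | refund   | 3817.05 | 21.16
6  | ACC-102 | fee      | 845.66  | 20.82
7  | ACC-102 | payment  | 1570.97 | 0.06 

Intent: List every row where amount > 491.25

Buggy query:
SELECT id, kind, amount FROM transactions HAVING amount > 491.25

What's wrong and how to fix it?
Bug: This is a non-aggregate query (no GROUP BY, no aggregates), so in SQLite the HAVING clause is invalid here; a row-level condition belongs in WHERE

Fix: Use WHERE for row-level filtering

Corrected query:
SELECT id, kind, amount FROM transactions WHERE amount > 491.25

Result:
id | kind    | amount 
---+---------+--------
2  | fee     | 2679.71
4  | payment | 1111.15
5  | refund  | 3817.05
6  | fee     | 845.66 
7  | payment | 1570.97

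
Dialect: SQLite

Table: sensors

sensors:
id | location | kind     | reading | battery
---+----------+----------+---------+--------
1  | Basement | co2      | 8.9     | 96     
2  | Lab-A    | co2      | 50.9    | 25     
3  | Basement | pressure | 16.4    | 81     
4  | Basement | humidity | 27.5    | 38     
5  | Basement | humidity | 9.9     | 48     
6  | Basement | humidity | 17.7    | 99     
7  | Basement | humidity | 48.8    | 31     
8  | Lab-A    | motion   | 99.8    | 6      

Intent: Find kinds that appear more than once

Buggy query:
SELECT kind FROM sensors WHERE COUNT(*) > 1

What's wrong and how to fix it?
Bug: COUNT(*) is an aggregate and cannot be used in WHERE

Fix: GROUP BY kind, then filter groups with HAVING COUNT(*) > 1

Corrected query:
SELECT kind FROM sensors GROUP BY kind HAVING COUNT(*) > 1

Result:
kind    
--------
co2     
humidity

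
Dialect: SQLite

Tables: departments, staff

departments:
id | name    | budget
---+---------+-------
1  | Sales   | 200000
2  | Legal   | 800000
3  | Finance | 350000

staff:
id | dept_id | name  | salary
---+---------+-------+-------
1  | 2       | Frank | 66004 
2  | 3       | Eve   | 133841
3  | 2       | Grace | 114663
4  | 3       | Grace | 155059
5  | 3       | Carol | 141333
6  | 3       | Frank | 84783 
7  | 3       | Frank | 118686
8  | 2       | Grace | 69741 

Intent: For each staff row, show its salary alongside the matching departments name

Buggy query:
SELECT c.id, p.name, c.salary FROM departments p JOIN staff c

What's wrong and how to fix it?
Bug: JOIN with no ON clause produces a cartesian product; every staff row pairs with every departments row

Fix: Add ON c.dept_id = p.id to the JOIN

Corrected query:
SELECT c.id, p.name, c.salary FROM departments p JOIN staff c ON c.dept_id = p.id

Result:
id | name    | salary
---+---------+-------
1  | Legal   | 66004 
2  | Finance | 133841
3  | Legal   | 114663
4  | Finance | 155059
5  | Finance | 141333
6  | Finance | 84783 
7  | Finance | 118686
8  | Legal   | 69741 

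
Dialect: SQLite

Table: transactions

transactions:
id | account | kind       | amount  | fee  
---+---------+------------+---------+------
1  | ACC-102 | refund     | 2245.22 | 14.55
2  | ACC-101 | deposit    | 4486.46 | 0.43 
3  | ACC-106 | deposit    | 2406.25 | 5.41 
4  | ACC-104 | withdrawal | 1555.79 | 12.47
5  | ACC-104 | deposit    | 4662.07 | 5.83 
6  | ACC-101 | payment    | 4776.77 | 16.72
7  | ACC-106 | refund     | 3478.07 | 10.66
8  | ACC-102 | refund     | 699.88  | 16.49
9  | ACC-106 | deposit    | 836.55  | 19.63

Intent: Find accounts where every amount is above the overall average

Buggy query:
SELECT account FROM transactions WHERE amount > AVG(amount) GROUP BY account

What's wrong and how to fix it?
Bug: WHERE evaluates per row before aggregation, so AVG() is unavailable

Fix: Compute the overall average in a scalar subquery and compare each group's MIN against it in HAVING

Corrected query:
SELECT account FROM transactions GROUP BY account HAVING MIN(amount) > (SELECT AVG(amount) FROM transactions)

Result:
account
-------
ACC-101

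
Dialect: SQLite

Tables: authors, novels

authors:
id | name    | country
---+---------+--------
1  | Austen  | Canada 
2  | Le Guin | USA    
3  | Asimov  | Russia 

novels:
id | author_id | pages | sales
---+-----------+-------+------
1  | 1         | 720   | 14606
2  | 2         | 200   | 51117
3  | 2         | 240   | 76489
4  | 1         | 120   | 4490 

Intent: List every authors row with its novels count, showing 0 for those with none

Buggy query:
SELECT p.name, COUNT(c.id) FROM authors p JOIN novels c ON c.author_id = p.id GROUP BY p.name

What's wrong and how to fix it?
Bug: An inner join excludes parents with zero children

Fix: Switch to LEFT JOIN to retain unmatched parent rows

Corrected query:
SELECT p.name, COUNT(c.id) FROM authors p LEFT JOIN novels c ON c.author_id = p.id GROUP BY p.name

Result:
name    | COUNT(c.id)
--------+------------
Asimov  | 0          
Austen  | 2          
Le Guin | 2          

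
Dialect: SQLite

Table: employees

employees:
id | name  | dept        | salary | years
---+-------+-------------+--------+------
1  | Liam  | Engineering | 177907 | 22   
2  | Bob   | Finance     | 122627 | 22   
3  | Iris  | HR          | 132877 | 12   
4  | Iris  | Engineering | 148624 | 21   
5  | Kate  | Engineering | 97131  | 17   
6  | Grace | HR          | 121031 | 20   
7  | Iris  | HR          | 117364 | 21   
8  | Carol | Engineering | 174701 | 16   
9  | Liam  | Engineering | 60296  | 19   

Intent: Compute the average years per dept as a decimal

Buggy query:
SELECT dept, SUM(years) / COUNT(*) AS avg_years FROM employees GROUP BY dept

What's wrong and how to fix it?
Bug: Both operands are integers, so '/' performs integer division and truncates

Fix: Multiply by 1.0 (or CAST to REAL) to force floating-point division

Corrected query:
SELECT dept, SUM(years) * 1.0 / COUNT(*) AS avg_years FROM employees GROUP BY dept

Result:
dept        | avg_years
------------+----------
Engineering | 19       
Finance     | 22       
HR          | 17.666667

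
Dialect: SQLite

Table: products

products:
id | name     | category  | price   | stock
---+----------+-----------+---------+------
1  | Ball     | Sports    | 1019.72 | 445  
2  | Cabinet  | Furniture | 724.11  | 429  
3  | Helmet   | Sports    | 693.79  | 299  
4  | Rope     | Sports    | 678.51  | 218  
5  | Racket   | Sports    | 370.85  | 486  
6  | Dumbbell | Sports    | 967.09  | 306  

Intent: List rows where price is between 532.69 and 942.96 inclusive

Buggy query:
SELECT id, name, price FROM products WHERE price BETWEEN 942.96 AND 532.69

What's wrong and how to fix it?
Bug: The bounds are reversed; BETWEEN a AND b requires a <= b to match anything

Fix: Write BETWEEN 532.69 AND 942.96

Corrected query:
SELECT id, name, price FROM products WHERE price BETWEEN 532.69 AND 942.96

Result:
id | name    | price 
---+---------+-------
2  | Cabinet | 724.11
3  | Helmet  | 693.79
4  | Rope    | 678.51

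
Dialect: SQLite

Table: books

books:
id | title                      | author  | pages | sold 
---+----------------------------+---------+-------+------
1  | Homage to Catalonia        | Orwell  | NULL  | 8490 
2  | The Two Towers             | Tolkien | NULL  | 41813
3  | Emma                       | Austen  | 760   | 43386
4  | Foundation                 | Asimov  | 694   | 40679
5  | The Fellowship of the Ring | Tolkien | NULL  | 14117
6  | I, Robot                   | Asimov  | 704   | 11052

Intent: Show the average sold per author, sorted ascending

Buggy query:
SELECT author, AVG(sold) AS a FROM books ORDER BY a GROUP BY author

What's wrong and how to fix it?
Bug: GROUP BY must precede ORDER BY

Fix: Move ORDER BY to the end, after GROUP BY

Corrected query:
SELECT author, AVG(sold) AS a FROM books GROUP BY author ORDER BY a

Result:
author  | a      
--------+--------
Orwell  | 8490   
Asimov  | 25865.5
Tolkien | 27965  
Austen  | 43386  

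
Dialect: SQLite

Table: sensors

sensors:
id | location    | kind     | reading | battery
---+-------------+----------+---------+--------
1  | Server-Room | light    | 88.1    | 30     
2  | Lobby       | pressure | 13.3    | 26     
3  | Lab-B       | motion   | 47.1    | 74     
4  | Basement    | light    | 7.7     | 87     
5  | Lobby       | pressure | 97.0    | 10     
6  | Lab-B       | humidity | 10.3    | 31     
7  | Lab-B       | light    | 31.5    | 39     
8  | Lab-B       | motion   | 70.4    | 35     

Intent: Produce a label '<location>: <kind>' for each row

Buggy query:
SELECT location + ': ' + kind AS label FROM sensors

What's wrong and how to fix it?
Bug: SQLite uses || for string concatenation; + coerces text to numbers (yielding 0)

Fix: Use the || operator for string concatenation

Corrected query:
SELECT location || ': ' || kind AS label FROM sensors

Result:
label             
------------------
Server-Room: light
Lobby: pressure   
Lab-B: motion     
Basement: light   
Lobby: pressure   
Lab-B: humidity   
Lab-B: light      
Lab-B: motion     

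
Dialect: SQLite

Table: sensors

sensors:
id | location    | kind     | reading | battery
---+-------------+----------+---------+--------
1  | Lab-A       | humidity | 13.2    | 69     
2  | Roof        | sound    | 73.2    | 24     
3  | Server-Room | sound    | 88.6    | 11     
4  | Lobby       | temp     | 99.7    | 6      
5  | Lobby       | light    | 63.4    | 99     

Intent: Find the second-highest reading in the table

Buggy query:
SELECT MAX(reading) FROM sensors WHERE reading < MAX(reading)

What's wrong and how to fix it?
Bug: MAX(reading) on the right of the comparison is an aggregate-in-WHERE error

Fix: Put the inner MAX in a scalar subquery

Corrected query:
SELECT MAX(reading) FROM sensors WHERE reading < (SELECT MAX(reading) FROM sensors)

Result:
MAX(reading)
------------
88.6        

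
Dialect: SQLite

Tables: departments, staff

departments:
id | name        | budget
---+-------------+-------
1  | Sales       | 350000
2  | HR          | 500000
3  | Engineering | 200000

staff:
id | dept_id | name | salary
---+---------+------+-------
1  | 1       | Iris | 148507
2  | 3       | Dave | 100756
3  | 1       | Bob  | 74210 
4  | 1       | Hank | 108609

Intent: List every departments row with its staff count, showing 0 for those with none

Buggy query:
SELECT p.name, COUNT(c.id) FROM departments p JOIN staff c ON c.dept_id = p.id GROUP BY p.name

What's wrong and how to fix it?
Bug: An inner join excludes parents with zero children

Fix: Switch to LEFT JOIN to retain unmatched parent rows

Corrected query:
SELECT p.name, COUNT(c.id) FROM departments p LEFT JOIN staff c ON c.dept_id = p.id GROUP BY p.name

Result:
name        | COUNT(c.id)
------------+------------
Engineering | 1          
HR          | 0          
Sales       | 3          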